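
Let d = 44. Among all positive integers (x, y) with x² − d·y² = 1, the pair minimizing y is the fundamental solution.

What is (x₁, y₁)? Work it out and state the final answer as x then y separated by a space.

199 30

[6; 1,1,1,2,1,1,1,12] for √44; ℓ=8 ⇒ convergent index 7
i=0: a=6 ⇒ p=6, q=1
i=1: a=1 ⇒ p=7, q=1
…
i=3: a=1 ⇒ p=20, q=3
i=4: a=2 ⇒ p=53, q=8
i=5: a=1 ⇒ p=73, q=11
i=6: a=1 ⇒ p=126, q=19
i=7: a=1 ⇒ p=199, q=30
→ (199, 30).  Check: 199²=39601, 44·30²=39600, difference 1.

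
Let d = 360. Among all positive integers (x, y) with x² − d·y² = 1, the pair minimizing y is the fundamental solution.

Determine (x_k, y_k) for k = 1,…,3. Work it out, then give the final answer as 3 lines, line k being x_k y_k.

19 1
721 38
27379 1443

d=360: √d = [18; 1,36] (ℓ=2, even), read p_1/q_1
a_0=18:  p_0=18·1+0=18,  q_0=18·0+1=1
a_1=1:  p_1=1·18+1=19,  q_1=1·1+0=1
fundamental: x₁=19, y₁=1  (since 361 − 360·1 = 1)
k=2:  x_2 = 19·19+360·1·1 = 721,  y_2 = 19·1+1·19 = 38
k=3:  x_3 = 19·721+360·1·38 = 27379,  y_3 = 19·38+1·721 = 1443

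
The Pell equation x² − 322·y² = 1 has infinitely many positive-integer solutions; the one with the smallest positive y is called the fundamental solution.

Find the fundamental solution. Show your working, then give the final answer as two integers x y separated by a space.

√322 = [17; 1,16,1,34, …], period ℓ=4 (even) → k=3
a_0=17:  p_0=17·1+0=17,  q_0=17·0+1=1
a_1=1:  p_1=1·17+1=18,  q_1=1·1+0=1
a_2=16:  p_2=16·18+17=305,  q_2=16·1+1=17
a_3=1:  p_3=1·305+18=323,  q_3=1·17+1=18
(x₁, y₁) = (323, 18);  323² − 322·18² = 1 ✓

323 18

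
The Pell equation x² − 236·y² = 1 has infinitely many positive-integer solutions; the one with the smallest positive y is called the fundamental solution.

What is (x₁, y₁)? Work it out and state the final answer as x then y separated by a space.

√236 = [15; 2,1,3,5,1,6,1,5,3,1,2,30, …], period ℓ=12 (even) → k=11
i=0: a=15 ⇒ p=15, q=1
i=1: a=2 ⇒ p=31, q=2
i=2: a=1 ⇒ p=46, q=3
…
i=4: a=5 ⇒ p=891, q=58
i=5: a=1 ⇒ p=1060, q=69
i=6: a=6 ⇒ p=7251, q=472
i=7: a=1 ⇒ p=8311, q=541
…
i=10: a=1 ⇒ p=203535, q=13249
i=11: a=2 ⇒ p=561799, q=36570
fundamental: x₁=561799, y₁=36570  (since 315618116401 − 236·1337364900 = 1)

561799 36570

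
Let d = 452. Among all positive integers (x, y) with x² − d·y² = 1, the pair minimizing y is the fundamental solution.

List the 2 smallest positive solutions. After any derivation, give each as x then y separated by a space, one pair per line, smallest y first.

d=452: √d = [21; 3,1,5,3,10,3,5,1,3,42] (ℓ=10, even), read p_9/q_9
k=0  a_k=21  p_k/q_k = 21/1
…
k=3  a_k=5  p_k/q_k = 489/23
k=4  a_k=3  p_k/q_k = 1552/73
…
k=8  a_k=1  p_k/q_k = 313483/14745
k=9  a_k=3  p_k/q_k = 1204353/56648
(x₁, y₁) = (1204353, 56648);  1204353² − 452·56648² = 1 ✓
k=2:  x_2 = 1204353·1204353+452·56648·56648 = 2900932297217,  y_2 = 1204353·56648+56648·1204353 = 136448377488

1204353 56648
2900932297217 136448377488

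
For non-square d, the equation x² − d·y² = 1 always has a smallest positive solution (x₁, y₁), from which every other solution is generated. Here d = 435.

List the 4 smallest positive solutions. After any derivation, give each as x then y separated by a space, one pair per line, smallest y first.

146 7
42631 2044
12448106 596841
3634804321 174275528

√435 = [20; 1,5,1,40, …], period ℓ=4 (even) → k=3
k=0  a_k=20  p_k/q_k = 20/1
k=1  a_k=1  p_k/q_k = 21/1
k=2  a_k=5  p_k/q_k = 125/6
k=3  a_k=1  p_k/q_k = 146/7
→ (146, 7).  Check: 146²=21316, 435·7²=21315, difference 1.
k=2:  x_2 = 146·146+435·7·7 = 42631,  y_2 = 146·7+7·146 = 2044
k=3:  x_3 = 146·42631+435·7·2044 = 12448106,  y_3 = 146·2044+7·42631 = 596841
k=4:  x_4 = 146·12448106+435·7·596841 = 3634804321,  y_4 = 146·596841+7·12448106 = 174275528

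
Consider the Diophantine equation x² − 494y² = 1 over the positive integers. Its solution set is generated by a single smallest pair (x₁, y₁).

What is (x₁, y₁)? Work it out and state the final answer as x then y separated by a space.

d=494: √d = [22; 4,2,2,1,2,1,2,2,4,44] (ℓ=10, even), read p_9/q_9
a_0=22:  p_0=22·1+0=22,  q_0=22·0+1=1
a_1=4:  p_1=4·22+1=89,  q_1=4·1+0=4
…
a_3=2:  p_3=2·200+89=489,  q_3=2·9+4=22
a_4=1:  p_4=1·489+200=689,  q_4=1·22+9=31
a_5=2:  p_5=2·689+489=1867,  q_5=2·31+22=84
a_6=1:  p_6=1·1867+689=2556,  q_6=1·84+31=115
…
a_8=2:  p_8=2·6979+2556=16514,  q_8=2·314+115=743
a_9=4:  p_9=4·16514+6979=73035,  q_9=4·743+314=3286
(x₁, y₁) = (73035, 3286);  73035² − 494·3286² = 1 ✓

73035 3286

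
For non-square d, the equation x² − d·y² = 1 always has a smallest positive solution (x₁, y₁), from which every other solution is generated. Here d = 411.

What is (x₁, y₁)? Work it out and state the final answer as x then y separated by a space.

49730 2453

[20; 3,1,1,1,19,1,1,1,3,40] for √411; ℓ=10 ⇒ convergent index 9
a_0=20:  p_0=20·1+0=20,  q_0=20·0+1=1
…
a_2=1:  p_2=1·61+20=81,  q_2=1·3+1=4
…
a_4=1:  p_4=1·142+81=223,  q_4=1·7+4=11
a_5=19:  p_5=19·223+142=4379,  q_5=19·11+7=216
…
a_8=1:  p_8=1·8981+4602=13583,  q_8=1·443+227=670
a_9=3:  p_9=3·13583+8981=49730,  q_9=3·670+443=2453
(x₁, y₁) = (49730, 2453);  49730² − 411·2453² = 1 ✓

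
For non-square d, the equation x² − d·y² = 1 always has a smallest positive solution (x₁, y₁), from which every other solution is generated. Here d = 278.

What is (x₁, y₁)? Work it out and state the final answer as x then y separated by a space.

2501 150

[16; 1,2,16,2,1,32] for √278; ℓ=6 ⇒ convergent index 5
a_0=16:  p_0=16·1+0=16,  q_0=16·0+1=1
a_1=1:  p_1=1·16+1=17,  q_1=1·1+0=1
a_2=2:  p_2=2·17+16=50,  q_2=2·1+1=3
a_3=16:  p_3=16·50+17=817,  q_3=16·3+1=49
a_4=2:  p_4=2·817+50=1684,  q_4=2·49+3=101
a_5=1:  p_5=1·1684+817=2501,  q_5=1·101+49=150
→ (2501, 150).  Check: 2501²=6255001, 278·150²=6255000, difference 1.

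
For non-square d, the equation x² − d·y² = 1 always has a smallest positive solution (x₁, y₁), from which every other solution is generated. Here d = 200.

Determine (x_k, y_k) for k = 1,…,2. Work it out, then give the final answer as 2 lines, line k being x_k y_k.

99 7
19601 1386

√200 → a₀=14, period (7,28); ℓ=2 even so k=1
i=0: a=14 ⇒ p=14, q=1
i=1: a=7 ⇒ p=99, q=7
(x₁, y₁) = (99, 7);  99² − 200·7² = 1 ✓
(x_2, y_2) = (99·99 + 200·7·7, 99·7 + 7·99) = (19601, 1386)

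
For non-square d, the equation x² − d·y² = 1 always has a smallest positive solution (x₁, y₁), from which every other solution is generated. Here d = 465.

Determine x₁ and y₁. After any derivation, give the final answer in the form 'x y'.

15871 736

[21; 1,1,3,2,2,2,3,1,1,42] for √465; ℓ=10 ⇒ convergent index 9
a_0=21:  p_0=21·1+0=21,  q_0=21·0+1=1
…
a_4=2:  p_4=2·151+43=345,  q_4=2·7+2=16
…
a_8=1:  p_8=1·6922+2027=8949,  q_8=1·321+94=415
a_9=1:  p_9=1·8949+6922=15871,  q_9=1·415+321=736
(x₁, y₁) = (15871, 736);  15871² − 465·736² = 1 ✓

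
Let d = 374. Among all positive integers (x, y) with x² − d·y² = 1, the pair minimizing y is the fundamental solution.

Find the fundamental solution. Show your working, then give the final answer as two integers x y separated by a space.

√374 = [19; 2,1,18,1,2,38, …], period ℓ=6 (even) → k=5
step 0: (19, 1)  from 19·(1,0) + (0,1)
step 1: (39, 2)  from 2·(19,1) + (1,0)
step 2: (58, 3)  from 1·(39,2) + (19,1)
…
step 4: (1141, 59)  from 1·(1083,56) + (58,3)
step 5: (3365, 174)  from 2·(1141,59) + (1083,56)
fundamental: x₁=3365, y₁=174  (since 11323225 − 374·30276 = 1)

3365 174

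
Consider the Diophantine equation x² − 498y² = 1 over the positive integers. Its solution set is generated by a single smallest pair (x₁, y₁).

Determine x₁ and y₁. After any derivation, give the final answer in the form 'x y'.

179777 8056

√498 → a₀=22, period (3,6,22,6,3,44); ℓ=6 even so k=5
i=0: a=22 ⇒ p=22, q=1
…
i=2: a=6 ⇒ p=424, q=19
…
i=4: a=6 ⇒ p=56794, q=2545
i=5: a=3 ⇒ p=179777, q=8056
→ (179777, 8056).  Check: 179777²=32319769729, 498·8056²=32319769728, difference 1.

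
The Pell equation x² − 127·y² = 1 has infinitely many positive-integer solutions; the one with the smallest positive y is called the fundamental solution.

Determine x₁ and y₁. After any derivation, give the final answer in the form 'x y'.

[11; 3,1,2,2,7,11,7,2,2,1,3,22] for √127; ℓ=12 ⇒ convergent index 11
step 0: (11, 1)  from 11·(1,0) + (0,1)
step 1: (34, 3)  from 3·(11,1) + (1,0)
step 2: (45, 4)  from 1·(34,3) + (11,1)
step 3: (124, 11)  from 2·(45,4) + (34,3)
step 4: (293, 26)  from 2·(124,11) + (45,4)
…
step 6: (24218, 2149)  from 11·(2175,193) + (293,26)
step 7: (171701, 15236)  from 7·(24218,2149) + (2175,193)
step 8: (367620, 32621)  from 2·(171701,15236) + (24218,2149)
step 9: (906941, 80478)  from 2·(367620,32621) + (171701,15236)
step 10: (1274561, 113099)  from 1·(906941,80478) + (367620,32621)
step 11: (4730624, 419775)  from 3·(1274561,113099) + (906941,80478)
fundamental: x₁=4730624, y₁=419775  (since 22378803429376 − 127·176211050625 = 1)

4730624 419775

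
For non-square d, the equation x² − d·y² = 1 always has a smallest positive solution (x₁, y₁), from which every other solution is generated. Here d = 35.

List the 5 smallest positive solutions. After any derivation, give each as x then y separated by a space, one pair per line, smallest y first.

√35 = [5; 1,10, …], period ℓ=2 (even) → k=1
i=0: a=5 ⇒ p=5, q=1
i=1: a=1 ⇒ p=6, q=1
→ (6, 1).  Check: 6²=36, 35·1²=35, difference 1.
k=2:  x_2 = 6·6+35·1·1 = 71,  y_2 = 6·1+1·6 = 12
k=3:  x_3 = 6·71+35·1·12 = 846,  y_3 = 6·12+1·71 = 143
k=4:  x_4 = 6·846+35·1·143 = 10081,  y_4 = 6·143+1·846 = 1704
k=5:  x_5 = 6·10081+35·1·1704 = 120126,  y_5 = 6·1704+1·10081 = 20305

6 1
71 12
846 143
10081 1704
120126 20305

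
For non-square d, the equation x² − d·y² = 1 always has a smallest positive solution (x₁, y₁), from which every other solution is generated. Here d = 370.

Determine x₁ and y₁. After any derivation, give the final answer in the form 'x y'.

213859 11118

√370 = [19; 4,4,38, …], period ℓ=3 (odd) → k=5
i=0: a=19 ⇒ p=19, q=1
i=1: a=4 ⇒ p=77, q=4
i=2: a=4 ⇒ p=327, q=17
…
i=4: a=4 ⇒ p=50339, q=2617
i=5: a=4 ⇒ p=213859, q=11118
fundamental: x₁=213859, y₁=11118  (since 45735671881 − 370·123609924 = 1)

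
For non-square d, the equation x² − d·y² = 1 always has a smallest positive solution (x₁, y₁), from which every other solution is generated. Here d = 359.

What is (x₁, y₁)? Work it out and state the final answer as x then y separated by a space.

d=359: √d = [18; 1,17,1,36] (ℓ=4, even), read p_3/q_3
k=0  a_k=18  p_k/q_k = 18/1
k=1  a_k=1  p_k/q_k = 19/1
k=2  a_k=17  p_k/q_k = 341/18
k=3  a_k=1  p_k/q_k = 360/19
fundamental: x₁=360, y₁=19  (since 129600 − 359·361 = 1)

360 19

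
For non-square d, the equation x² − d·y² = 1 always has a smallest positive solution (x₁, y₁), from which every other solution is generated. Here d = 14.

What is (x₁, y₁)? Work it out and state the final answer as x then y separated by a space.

√14 → a₀=3, period (1,2,1,6); ℓ=4 even so k=3
a_0=3:  p_0=3·1+0=3,  q_0=3·0+1=1
…
a_2=2:  p_2=2·4+3=11,  q_2=2·1+1=3
a_3=1:  p_3=1·11+4=15,  q_3=1·3+1=4
fundamental: x₁=15, y₁=4  (since 225 − 14·16 = 1)

15 4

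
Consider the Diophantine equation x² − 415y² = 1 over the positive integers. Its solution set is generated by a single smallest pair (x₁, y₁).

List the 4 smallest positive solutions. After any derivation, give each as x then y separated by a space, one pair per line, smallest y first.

18412804 903849
678062702284831 33284788965192
24970071273761872339444 1225732590794885332887
919538056459614718055705397121 45138347901436822389057205104

√415 → a₀=20, period (2,1,2,4,6,…,1,2,40); ℓ=16 even so k=15
i=0: a=20 ⇒ p=20, q=1
i=1: a=2 ⇒ p=41, q=2
…
i=4: a=4 ⇒ p=713, q=35
i=5: a=6 ⇒ p=4441, q=218
…
i=9: a=1 ⇒ p=43534, q=2137
…
i=11: a=6 ⇒ p=508372, q=24955
…
i=13: a=2 ⇒ p=4730294, q=232201
i=14: a=1 ⇒ p=6841255, q=335824
i=15: a=2 ⇒ p=18412804, q=903849
→ (18412804, 903849).  Check: 18412804²=339031351142416, 415·903849²=339031351142415, difference 1.
(18412804+903849√415)^2 = 678062702284831 + 33284788965192√415
(18412804+903849√415)^3 = 24970071273761872339444 + 1225732590794885332887√415
(18412804+903849√415)^4 = 919538056459614718055705397121 + 45138347901436822389057205104√415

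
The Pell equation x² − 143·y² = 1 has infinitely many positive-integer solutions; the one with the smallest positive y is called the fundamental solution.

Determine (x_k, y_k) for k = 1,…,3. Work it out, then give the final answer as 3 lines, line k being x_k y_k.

√143 → a₀=11, period (1,22); ℓ=2 even so k=1
k=0  a_k=11  p_k/q_k = 11/1
k=1  a_k=1  p_k/q_k = 12/1
fundamental: x₁=12, y₁=1  (since 144 − 143·1 = 1)
n=2: (12,1)∘(12,1) = (12·12+143·1·1, 12·1+1·12) = (287,24)
n=3: (287,24)∘(12,1) = (12·287+143·1·24, 12·24+1·287) = (6876,575)

12 1
287 24
6876 575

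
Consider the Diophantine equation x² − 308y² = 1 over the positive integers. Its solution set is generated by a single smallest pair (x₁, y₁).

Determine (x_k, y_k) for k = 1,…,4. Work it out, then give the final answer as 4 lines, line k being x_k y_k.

351 20
246401 14040
172973151 9856060
121426905601 6918940080

[17; 1,1,4,1,1,34] for √308; ℓ=6 ⇒ convergent index 5
step 0: (17, 1)  from 17·(1,0) + (0,1)
step 1: (18, 1)  from 1·(17,1) + (1,0)
step 2: (35, 2)  from 1·(18,1) + (17,1)
…
step 4: (193, 11)  from 1·(158,9) + (35,2)
step 5: (351, 20)  from 1·(193,11) + (158,9)
→ (351, 20).  Check: 351²=123201, 308·20²=123200, difference 1.
n=2: (351,20)∘(351,20) = (351·351+308·20·20, 351·20+20·351) = (246401,14040)
n=3: (246401,14040)∘(351,20) = (351·246401+308·20·14040, 351·14040+20·246401) = (172973151,9856060)
n=4: (172973151,9856060)∘(351,20) = (351·172973151+308·20·9856060, 351·9856060+20·172973151) = (121426905601,6918940080)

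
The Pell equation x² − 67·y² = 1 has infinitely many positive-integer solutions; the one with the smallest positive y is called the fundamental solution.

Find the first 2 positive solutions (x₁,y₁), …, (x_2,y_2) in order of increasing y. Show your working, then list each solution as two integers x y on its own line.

√67 → a₀=8, period (5,2,1,1,7,1,1,2,5,16); ℓ=10 even so k=9
a_0=8:  p_0=8·1+0=8,  q_0=8·0+1=1
…
a_6=1:  p_6=1·1678+221=1899,  q_6=1·205+27=232
…
a_8=2:  p_8=2·3577+1899=9053,  q_8=2·437+232=1106
a_9=5:  p_9=5·9053+3577=48842,  q_9=5·1106+437=5967
(x₁, y₁) = (48842, 5967);  48842² − 67·5967² = 1 ✓
n=2: (48842,5967)∘(48842,5967) = (48842·48842+67·5967·5967, 48842·5967+5967·48842) = (4771081927,582880428)

48842 5967
4771081927 582880428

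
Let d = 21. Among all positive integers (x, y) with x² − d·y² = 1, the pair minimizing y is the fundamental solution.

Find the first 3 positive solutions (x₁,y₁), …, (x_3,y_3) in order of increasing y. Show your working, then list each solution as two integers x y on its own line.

[4; 1,1,2,1,1,8] for √21; ℓ=6 ⇒ convergent index 5
a_0=4:  p_0=4·1+0=4,  q_0=4·0+1=1
a_1=1:  p_1=1·4+1=5,  q_1=1·1+0=1
a_2=1:  p_2=1·5+4=9,  q_2=1·1+1=2
…
a_4=1:  p_4=1·23+9=32,  q_4=1·5+2=7
a_5=1:  p_5=1·32+23=55,  q_5=1·7+5=12
→ (55, 12).  Check: 55²=3025, 21·12²=3024, difference 1.
n=2: (55,12)∘(55,12) = (55·55+21·12·12, 55·12+12·55) = (6049,1320)
n=3: (6049,1320)∘(55,12) = (55·6049+21·12·1320, 55·1320+12·6049) = (665335,145188)

55 12
6049 1320
665335 145188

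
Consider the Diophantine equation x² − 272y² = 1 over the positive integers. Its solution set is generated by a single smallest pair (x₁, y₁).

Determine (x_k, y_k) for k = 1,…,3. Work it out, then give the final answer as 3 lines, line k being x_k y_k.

33 2
2177 132
143649 8710

√272 → a₀=16, period (2,32); ℓ=2 even so k=1
i=0: a=16 ⇒ p=16, q=1
i=1: a=2 ⇒ p=33, q=2
→ (33, 2).  Check: 33²=1089, 272·2²=1088, difference 1.
(x_2, y_2) = (33·33 + 272·2·2, 33·2 + 2·33) = (2177, 132)
(x_3, y_3) = (33·2177 + 272·2·132, 33·132 + 2·2177) = (143649, 8710)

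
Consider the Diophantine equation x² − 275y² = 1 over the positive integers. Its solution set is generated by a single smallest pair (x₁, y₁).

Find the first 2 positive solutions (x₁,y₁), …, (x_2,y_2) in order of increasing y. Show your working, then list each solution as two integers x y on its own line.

√275 = [16; 1,1,2,1,1,32, …], period ℓ=6 (even) → k=5
step 0: (16, 1)  from 16·(1,0) + (0,1)
step 1: (17, 1)  from 1·(16,1) + (1,0)
step 2: (33, 2)  from 1·(17,1) + (16,1)
step 3: (83, 5)  from 2·(33,2) + (17,1)
step 4: (116, 7)  from 1·(83,5) + (33,2)
step 5: (199, 12)  from 1·(116,7) + (83,5)
→ (199, 12).  Check: 199²=39601, 275·12²=39600, difference 1.
k=2:  x_2 = 199·199+275·12·12 = 79201,  y_2 = 199·12+12·199 = 4776

199 12
79201 4776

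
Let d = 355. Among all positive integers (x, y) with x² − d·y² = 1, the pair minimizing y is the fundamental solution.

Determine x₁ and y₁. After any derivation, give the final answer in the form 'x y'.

954809 50676

√355 → a₀=18, period (1,5,3,3,1,6,1,3,3,5,1,36); ℓ=12 even so k=11
step 0: (18, 1)  from 18·(1,0) + (0,1)
step 1: (19, 1)  from 1·(18,1) + (1,0)
step 2: (113, 6)  from 5·(19,1) + (18,1)
…
step 5: (1545, 82)  from 1·(1187,63) + (358,19)
step 6: (10457, 555)  from 6·(1545,82) + (1187,63)
step 7: (12002, 637)  from 1·(10457,555) + (1545,82)
step 8: (46463, 2466)  from 3·(12002,637) + (10457,555)
step 9: (151391, 8035)  from 3·(46463,2466) + (12002,637)
step 10: (803418, 42641)  from 5·(151391,8035) + (46463,2466)
step 11: (954809, 50676)  from 1·(803418,42641) + (151391,8035)
→ (954809, 50676).  Check: 954809²=911660226481, 355·50676²=911660226480, difference 1.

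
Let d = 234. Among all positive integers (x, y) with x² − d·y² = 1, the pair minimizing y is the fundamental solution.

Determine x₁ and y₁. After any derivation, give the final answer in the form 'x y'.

5201 340

[15; 3,2,1,2,1,2,3,30] for √234; ℓ=8 ⇒ convergent index 7
a_0=15:  p_0=15·1+0=15,  q_0=15·0+1=1
a_1=3:  p_1=3·15+1=46,  q_1=3·1+0=3
…
a_3=1:  p_3=1·107+46=153,  q_3=1·7+3=10
a_4=2:  p_4=2·153+107=413,  q_4=2·10+7=27
…
a_6=2:  p_6=2·566+413=1545,  q_6=2·37+27=101
a_7=3:  p_7=3·1545+566=5201,  q_7=3·101+37=340
(x₁, y₁) = (5201, 340);  5201² − 234·340² = 1 ✓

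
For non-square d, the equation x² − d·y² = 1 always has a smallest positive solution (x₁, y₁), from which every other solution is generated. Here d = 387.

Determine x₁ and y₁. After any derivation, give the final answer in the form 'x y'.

√387 → a₀=19, period (1,2,19,2,1,38); ℓ=6 even so k=5
a_0=19:  p_0=19·1+0=19,  q_0=19·0+1=1
…
a_4=2:  p_4=2·1141+59=2341,  q_4=2·58+3=119
a_5=1:  p_5=1·2341+1141=3482,  q_5=1·119+58=177
→ (3482, 177).  Check: 3482²=12124324, 387·177²=12124323, difference 1.

3482 177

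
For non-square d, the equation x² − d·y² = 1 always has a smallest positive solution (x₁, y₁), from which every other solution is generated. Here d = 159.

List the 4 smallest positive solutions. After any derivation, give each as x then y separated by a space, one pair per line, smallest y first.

1324 105
3505951 278040
9283756924 736249815
24583384828801 1949589232080

√159 = [12; 1,1,1,1,3,1,1,1,1,24, …], period ℓ=10 (even) → k=9
k=0  a_k=12  p_k/q_k = 12/1
…
k=2  a_k=1  p_k/q_k = 25/2
…
k=4  a_k=1  p_k/q_k = 63/5
…
k=6  a_k=1  p_k/q_k = 290/23
k=7  a_k=1  p_k/q_k = 517/41
k=8  a_k=1  p_k/q_k = 807/64
k=9  a_k=1  p_k/q_k = 1324/105
fundamental: x₁=1324, y₁=105  (since 1752976 − 159·11025 = 1)
(x_2, y_2) = (1324·1324 + 159·105·105, 1324·105 + 105·1324) = (3505951, 278040)
(x_3, y_3) = (1324·3505951 + 159·105·278040, 1324·278040 + 105·3505951) = (9283756924, 736249815)
(x_4, y_4) = (1324·9283756924 + 159·105·736249815, 1324·736249815 + 105·9283756924) = (24583384828801, 1949589232080)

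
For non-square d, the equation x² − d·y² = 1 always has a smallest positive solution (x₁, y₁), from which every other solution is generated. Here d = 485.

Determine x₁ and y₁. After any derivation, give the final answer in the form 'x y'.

√485 → a₀=22, period (44); ℓ=1 odd so k=1
i=0: a=22 ⇒ p=22, q=1
i=1: a=44 ⇒ p=969, q=44
fundamental: x₁=969, y₁=44  (since 938961 − 485·1936 = 1)

969 44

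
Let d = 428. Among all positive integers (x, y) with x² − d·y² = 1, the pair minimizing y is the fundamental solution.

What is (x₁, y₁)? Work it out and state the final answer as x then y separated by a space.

1850887 89466

[20; 1,2,4,1,5,10,5,1,4,2,1,40] for √428; ℓ=12 ⇒ convergent index 11
a_0=20:  p_0=20·1+0=20,  q_0=20·0+1=1
a_1=1:  p_1=1·20+1=21,  q_1=1·1+0=1
…
a_3=4:  p_3=4·62+21=269,  q_3=4·3+1=13
a_4=1:  p_4=1·269+62=331,  q_4=1·13+3=16
a_5=5:  p_5=5·331+269=1924,  q_5=5·16+13=93
a_6=10:  p_6=10·1924+331=19571,  q_6=10·93+16=946
a_7=5:  p_7=5·19571+1924=99779,  q_7=5·946+93=4823
a_8=1:  p_8=1·99779+19571=119350,  q_8=1·4823+946=5769
a_9=4:  p_9=4·119350+99779=577179,  q_9=4·5769+4823=27899
a_10=2:  p_10=2·577179+119350=1273708,  q_10=2·27899+5769=61567
a_11=1:  p_11=1·1273708+577179=1850887,  q_11=1·61567+27899=89466
fundamental: x₁=1850887, y₁=89466  (since 3425782686769 − 428·8004165156 = 1)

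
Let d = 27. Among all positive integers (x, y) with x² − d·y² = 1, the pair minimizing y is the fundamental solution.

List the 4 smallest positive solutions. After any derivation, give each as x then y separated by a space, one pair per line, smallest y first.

26 5
1351 260
70226 13515
3650401 702520

√27 = [5; 5,10, …], period ℓ=2 (even) → k=1
step 0: (5, 1)  from 5·(1,0) + (0,1)
step 1: (26, 5)  from 5·(5,1) + (1,0)
→ (26, 5).  Check: 26²=676, 27·5²=675, difference 1.
k=2:  x_2 = 26·26+27·5·5 = 1351,  y_2 = 26·5+5·26 = 260
k=3:  x_3 = 26·1351+27·5·260 = 70226,  y_3 = 26·260+5·1351 = 13515
k=4:  x_4 = 26·70226+27·5·13515 = 3650401,  y_4 = 26·13515+5·70226 = 702520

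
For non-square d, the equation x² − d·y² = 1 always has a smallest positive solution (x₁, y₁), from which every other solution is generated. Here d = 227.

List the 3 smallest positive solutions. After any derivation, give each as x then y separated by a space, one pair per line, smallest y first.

226 15
102151 6780
46172026 3064545

√227 = [15; 15,30, …], period ℓ=2 (even) → k=1
step 0: (15, 1)  from 15·(1,0) + (0,1)
step 1: (226, 15)  from 15·(15,1) + (1,0)
→ (226, 15).  Check: 226²=51076, 227·15²=51075, difference 1.
(x_2, y_2) = (226·226 + 227·15·15, 226·15 + 15·226) = (102151, 6780)
(x_3, y_3) = (226·102151 + 227·15·6780, 226·6780 + 15·102151) = (46172026, 3064545)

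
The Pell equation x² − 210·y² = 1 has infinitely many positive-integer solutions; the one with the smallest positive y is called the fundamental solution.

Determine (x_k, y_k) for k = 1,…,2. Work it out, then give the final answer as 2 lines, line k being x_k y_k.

29 2
1681 116

√210 = [14; 2,28, …], period ℓ=2 (even) → k=1
a_0=14:  p_0=14·1+0=14,  q_0=14·0+1=1
a_1=2:  p_1=2·14+1=29,  q_1=2·1+0=2
fundamental: x₁=29, y₁=2  (since 841 − 210·4 = 1)
k=2:  x_2 = 29·29+210·2·2 = 1681,  y_2 = 29·2+2·29 = 116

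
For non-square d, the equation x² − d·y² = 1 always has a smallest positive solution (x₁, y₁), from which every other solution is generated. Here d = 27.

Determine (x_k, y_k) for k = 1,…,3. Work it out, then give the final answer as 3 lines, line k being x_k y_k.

26 5
1351 260
70226 13515

[5; 5,10] for √27; ℓ=2 ⇒ convergent index 1
i=0: a=5 ⇒ p=5, q=1
i=1: a=5 ⇒ p=26, q=5
(x₁, y₁) = (26, 5);  26² − 27·5² = 1 ✓
(x_2, y_2) = (26·26 + 27·5·5, 26·5 + 5·26) = (1351, 260)
(x_3, y_3) = (26·1351 + 27·5·260, 26·260 + 5·1351) = (70226, 13515)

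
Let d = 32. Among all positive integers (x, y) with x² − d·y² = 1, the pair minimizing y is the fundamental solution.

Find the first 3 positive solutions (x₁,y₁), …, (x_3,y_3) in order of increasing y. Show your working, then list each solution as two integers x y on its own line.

17 3
577 102
19601 3465

[5; 1,1,1,10] for √32; ℓ=4 ⇒ convergent index 3
i=0: a=5 ⇒ p=5, q=1
i=1: a=1 ⇒ p=6, q=1
i=2: a=1 ⇒ p=11, q=2
i=3: a=1 ⇒ p=17, q=3
→ (17, 3).  Check: 17²=289, 32·3²=288, difference 1.
(x_2, y_2) = (17·17 + 32·3·3, 17·3 + 3·17) = (577, 102)
(x_3, y_3) = (17·577 + 32·3·102, 17·102 + 3·577) = (19601, 3465)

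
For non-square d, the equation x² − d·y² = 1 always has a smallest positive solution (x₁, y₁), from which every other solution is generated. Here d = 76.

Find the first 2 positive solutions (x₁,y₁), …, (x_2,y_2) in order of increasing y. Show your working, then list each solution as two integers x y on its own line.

57799 6630
6681448801 766414740

√76 = [8; 1,2,1,1,5,4,5,1,1,2,1,16, …], period ℓ=12 (even) → k=11
a_0=8:  p_0=8·1+0=8,  q_0=8·0+1=1
…
a_3=1:  p_3=1·26+9=35,  q_3=1·3+1=4
…
a_10=2:  p_10=2·16311+8866=41488,  q_10=2·1871+1017=4759
a_11=1:  p_11=1·41488+16311=57799,  q_11=1·4759+1871=6630
fundamental: x₁=57799, y₁=6630  (since 3340724401 − 76·43956900 = 1)
(x_2, y_2) = (57799·57799 + 76·6630·6630, 57799·6630 + 6630·57799) = (6681448801, 766414740)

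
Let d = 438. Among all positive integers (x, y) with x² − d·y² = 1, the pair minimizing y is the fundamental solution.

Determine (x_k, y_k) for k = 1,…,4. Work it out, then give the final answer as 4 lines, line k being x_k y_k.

[20; 1,12,1,40] for √438; ℓ=4 ⇒ convergent index 3
a_0=20:  p_0=20·1+0=20,  q_0=20·0+1=1
a_1=1:  p_1=1·20+1=21,  q_1=1·1+0=1
a_2=12:  p_2=12·21+20=272,  q_2=12·1+1=13
a_3=1:  p_3=1·272+21=293,  q_3=1·13+1=14
→ (293, 14).  Check: 293²=85849, 438·14²=85848, difference 1.
(x_2, y_2) = (293·293 + 438·14·14, 293·14 + 14·293) = (171697, 8204)
(x_3, y_3) = (293·171697 + 438·14·8204, 293·8204 + 14·171697) = (100614149, 4807530)
(x_4, y_4) = (293·100614149 + 438·14·4807530, 293·4807530 + 14·100614149) = (58959719617, 2817204376)

293 14
171697 8204
100614149 4807530
58959719617 2817204376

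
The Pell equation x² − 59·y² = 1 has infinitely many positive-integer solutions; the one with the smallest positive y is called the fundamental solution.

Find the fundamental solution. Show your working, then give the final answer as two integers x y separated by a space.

530 69

d=59: √d = [7; 1,2,7,2,1,14] (ℓ=6, even), read p_5/q_5
step 0: (7, 1)  from 7·(1,0) + (0,1)
…
step 4: (361, 47)  from 2·(169,22) + (23,3)
step 5: (530, 69)  from 1·(361,47) + (169,22)
(x₁, y₁) = (530, 69);  530² − 59·69² = 1 ✓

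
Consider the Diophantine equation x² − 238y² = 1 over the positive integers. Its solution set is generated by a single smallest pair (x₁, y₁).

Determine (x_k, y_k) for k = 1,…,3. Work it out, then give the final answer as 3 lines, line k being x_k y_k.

11663 756
272051137 17634456
6345864809999 411341319900

d=238: √d = [15; 2,2,1,14,1,2,2,30] (ℓ=8, even), read p_7/q_7
i=0: a=15 ⇒ p=15, q=1
i=1: a=2 ⇒ p=31, q=2
i=2: a=2 ⇒ p=77, q=5
…
i=4: a=14 ⇒ p=1589, q=103
…
i=6: a=2 ⇒ p=4983, q=323
i=7: a=2 ⇒ p=11663, q=756
→ (11663, 756).  Check: 11663²=136025569, 238·756²=136025568, difference 1.
n=2: (11663,756)∘(11663,756) = (11663·11663+238·756·756, 11663·756+756·11663) = (272051137,17634456)
n=3: (272051137,17634456)∘(11663,756) = (11663·272051137+238·756·17634456, 11663·17634456+756·272051137) = (6345864809999,411341319900)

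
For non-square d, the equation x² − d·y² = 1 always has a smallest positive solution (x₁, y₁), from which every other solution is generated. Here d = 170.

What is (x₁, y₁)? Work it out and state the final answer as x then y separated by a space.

[13; 26] for √170; ℓ=1 ⇒ convergent index 1
k=0  a_k=13  p_k/q_k = 13/1
k=1  a_k=26  p_k/q_k = 339/26
fundamental: x₁=339, y₁=26  (since 114921 − 170·676 = 1)

339 26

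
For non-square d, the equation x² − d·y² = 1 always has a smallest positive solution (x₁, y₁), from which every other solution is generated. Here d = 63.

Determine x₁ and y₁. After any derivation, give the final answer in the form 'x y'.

d=63: √d = [7; 1,14] (ℓ=2, even), read p_1/q_1
i=0: a=7 ⇒ p=7, q=1
i=1: a=1 ⇒ p=8, q=1
(x₁, y₁) = (8, 1);  8² − 63·1² = 1 ✓

8 1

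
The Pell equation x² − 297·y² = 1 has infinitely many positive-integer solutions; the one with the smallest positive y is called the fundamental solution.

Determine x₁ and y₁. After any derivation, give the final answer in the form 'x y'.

48599 2820

√297 = [17; 4,3,1,1,2,1,1,3,4,34, …], period ℓ=10 (even) → k=9
k=0  a_k=17  p_k/q_k = 17/1
k=1  a_k=4  p_k/q_k = 69/4
k=2  a_k=3  p_k/q_k = 224/13
k=3  a_k=1  p_k/q_k = 293/17
…
k=5  a_k=2  p_k/q_k = 1327/77
k=6  a_k=1  p_k/q_k = 1844/107
k=7  a_k=1  p_k/q_k = 3171/184
k=8  a_k=3  p_k/q_k = 11357/659
k=9  a_k=4  p_k/q_k = 48599/2820
→ (48599, 2820).  Check: 48599²=2361862801, 297·2820²=2361862800, difference 1.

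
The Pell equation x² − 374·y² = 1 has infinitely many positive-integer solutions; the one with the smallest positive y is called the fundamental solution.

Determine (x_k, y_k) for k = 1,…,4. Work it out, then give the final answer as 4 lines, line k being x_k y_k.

3365 174
22646449 1171020
152410598405 7880964426
1025723304619201 53038889415960

√374 → a₀=19, period (2,1,18,1,2,38); ℓ=6 even so k=5
step 0: (19, 1)  from 19·(1,0) + (0,1)
step 1: (39, 2)  from 2·(19,1) + (1,0)
…
step 3: (1083, 56)  from 18·(58,3) + (39,2)
step 4: (1141, 59)  from 1·(1083,56) + (58,3)
step 5: (3365, 174)  from 2·(1141,59) + (1083,56)
(x₁, y₁) = (3365, 174);  3365² − 374·174² = 1 ✓
n=2: (3365,174)∘(3365,174) = (3365·3365+374·174·174, 3365·174+174·3365) = (22646449,1171020)
n=3: (22646449,1171020)∘(3365,174) = (3365·22646449+374·174·1171020, 3365·1171020+174·22646449) = (152410598405,7880964426)
n=4: (152410598405,7880964426)∘(3365,174) = (3365·152410598405+374·174·7880964426, 3365·7880964426+174·152410598405) = (1025723304619201,53038889415960)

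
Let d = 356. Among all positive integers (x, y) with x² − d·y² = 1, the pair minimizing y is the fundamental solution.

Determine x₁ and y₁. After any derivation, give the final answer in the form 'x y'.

[18; 1,6,1,1,2,…,6,1,36] for √356; ℓ=14 ⇒ convergent index 13
step 0: (18, 1)  from 18·(1,0) + (0,1)
…
step 3: (151, 8)  from 1·(132,7) + (19,1)
step 4: (283, 15)  from 1·(151,8) + (132,7)
…
step 6: (1000, 53)  from 1·(717,38) + (283,15)
…
step 8: (9717, 515)  from 1·(8717,462) + (1000,53)
…
step 12: (433982, 23001)  from 6·(66019,3499) + (37868,2007)
step 13: (500001, 26500)  from 1·(433982,23001) + (66019,3499)
fundamental: x₁=500001, y₁=26500  (since 250001000001 − 356·702250000 = 1)

500001 26500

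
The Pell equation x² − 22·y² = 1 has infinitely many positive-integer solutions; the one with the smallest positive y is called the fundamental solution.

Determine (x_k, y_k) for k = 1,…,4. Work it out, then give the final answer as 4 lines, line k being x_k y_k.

197 42
77617 16548
30580901 6519870
12048797377 2568812232

√22 → a₀=4, period (1,2,4,2,1,8); ℓ=6 even so k=5
i=0: a=4 ⇒ p=4, q=1
i=1: a=1 ⇒ p=5, q=1
i=2: a=2 ⇒ p=14, q=3
i=3: a=4 ⇒ p=61, q=13
i=4: a=2 ⇒ p=136, q=29
i=5: a=1 ⇒ p=197, q=42
→ (197, 42).  Check: 197²=38809, 22·42²=38808, difference 1.
n=2: (197,42)∘(197,42) = (197·197+22·42·42, 197·42+42·197) = (77617,16548)
n=3: (77617,16548)∘(197,42) = (197·77617+22·42·16548, 197·16548+42·77617) = (30580901,6519870)
n=4: (30580901,6519870)∘(197,42) = (197·30580901+22·42·6519870, 197·6519870+42·30580901) = (12048797377,2568812232)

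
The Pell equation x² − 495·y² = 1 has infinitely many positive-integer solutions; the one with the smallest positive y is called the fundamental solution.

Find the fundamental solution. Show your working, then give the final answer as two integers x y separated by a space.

89 4

√495 = [22; 4,44, …], period ℓ=2 (even) → k=1
i=0: a=22 ⇒ p=22, q=1
i=1: a=4 ⇒ p=89, q=4
→ (89, 4).  Check: 89²=7921, 495·4²=7920, difference 1.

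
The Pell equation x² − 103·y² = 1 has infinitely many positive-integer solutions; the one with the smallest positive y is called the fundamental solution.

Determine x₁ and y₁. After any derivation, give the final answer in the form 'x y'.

227528 22419

√103 = [10; 6,1,2,1,1,9,1,1,2,1,6,20, …], period ℓ=12 (even) → k=11
a_0=10:  p_0=10·1+0=10,  q_0=10·0+1=1
a_1=6:  p_1=6·10+1=61,  q_1=6·1+0=6
…
a_3=2:  p_3=2·71+61=203,  q_3=2·7+6=20
a_4=1:  p_4=1·203+71=274,  q_4=1·20+7=27
a_5=1:  p_5=1·274+203=477,  q_5=1·27+20=47
…
a_7=1:  p_7=1·4567+477=5044,  q_7=1·450+47=497
a_8=1:  p_8=1·5044+4567=9611,  q_8=1·497+450=947
a_9=2:  p_9=2·9611+5044=24266,  q_9=2·947+497=2391
a_10=1:  p_10=1·24266+9611=33877,  q_10=1·2391+947=3338
a_11=6:  p_11=6·33877+24266=227528,  q_11=6·3338+2391=22419
fundamental: x₁=227528, y₁=22419  (since 51768990784 − 103·502611561 = 1)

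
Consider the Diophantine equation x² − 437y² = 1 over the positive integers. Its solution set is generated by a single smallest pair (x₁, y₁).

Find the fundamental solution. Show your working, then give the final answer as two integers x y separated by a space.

4599 220

√437 → a₀=20, period (1,9,2,9,1,40); ℓ=6 even so k=5
i=0: a=20 ⇒ p=20, q=1
i=1: a=1 ⇒ p=21, q=1
i=2: a=9 ⇒ p=209, q=10
i=3: a=2 ⇒ p=439, q=21
i=4: a=9 ⇒ p=4160, q=199
i=5: a=1 ⇒ p=4599, q=220
fundamental: x₁=4599, y₁=220  (since 21150801 − 437·48400 = 1)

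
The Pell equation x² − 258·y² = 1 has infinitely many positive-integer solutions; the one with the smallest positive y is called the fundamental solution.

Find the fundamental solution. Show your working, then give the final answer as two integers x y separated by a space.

√258 → a₀=16, period (16,32); ℓ=2 even so k=1
step 0: (16, 1)  from 16·(1,0) + (0,1)
step 1: (257, 16)  from 16·(16,1) + (1,0)
fundamental: x₁=257, y₁=16  (since 66049 − 258·256 = 1)

257 16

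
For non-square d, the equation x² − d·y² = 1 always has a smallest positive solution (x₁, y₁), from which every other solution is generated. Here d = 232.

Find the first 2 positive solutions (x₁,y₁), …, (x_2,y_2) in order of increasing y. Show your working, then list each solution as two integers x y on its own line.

[15; 4,3,7,3,4,30] for √232; ℓ=6 ⇒ convergent index 5
a_0=15:  p_0=15·1+0=15,  q_0=15·0+1=1
a_1=4:  p_1=4·15+1=61,  q_1=4·1+0=4
a_2=3:  p_2=3·61+15=198,  q_2=3·4+1=13
…
a_4=3:  p_4=3·1447+198=4539,  q_4=3·95+13=298
a_5=4:  p_5=4·4539+1447=19603,  q_5=4·298+95=1287
→ (19603, 1287).  Check: 19603²=384277609, 232·1287²=384277608, difference 1.
k=2:  x_2 = 19603·19603+232·1287·1287 = 768555217,  y_2 = 19603·1287+1287·19603 = 50458122

19603 1287
768555217 50458122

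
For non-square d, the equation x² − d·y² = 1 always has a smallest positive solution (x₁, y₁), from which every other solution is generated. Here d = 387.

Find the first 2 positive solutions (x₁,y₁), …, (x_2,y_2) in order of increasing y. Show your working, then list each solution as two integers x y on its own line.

3482 177
24248647 1232628

√387 = [19; 1,2,19,2,1,38, …], period ℓ=6 (even) → k=5
i=0: a=19 ⇒ p=19, q=1
i=1: a=1 ⇒ p=20, q=1
i=2: a=2 ⇒ p=59, q=3
…
i=4: a=2 ⇒ p=2341, q=119
i=5: a=1 ⇒ p=3482, q=177
(x₁, y₁) = (3482, 177);  3482² − 387·177² = 1 ✓
(3482+177√387)^2 = 24248647 + 1232628√387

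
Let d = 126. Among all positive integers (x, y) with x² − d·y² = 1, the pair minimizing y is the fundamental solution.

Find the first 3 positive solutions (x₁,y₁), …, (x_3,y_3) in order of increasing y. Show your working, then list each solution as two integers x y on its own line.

449 40
403201 35920
362074049 32256120

√126 = [11; 4,2,4,22, …], period ℓ=4 (even) → k=3
i=0: a=11 ⇒ p=11, q=1
i=1: a=4 ⇒ p=45, q=4
i=2: a=2 ⇒ p=101, q=9
i=3: a=4 ⇒ p=449, q=40
→ (449, 40).  Check: 449²=201601, 126·40²=201600, difference 1.
n=2: (449,40)∘(449,40) = (449·449+126·40·40, 449·40+40·449) = (403201,35920)
n=3: (403201,35920)∘(449,40) = (449·403201+126·40·35920, 449·35920+40·403201) = (362074049,32256120)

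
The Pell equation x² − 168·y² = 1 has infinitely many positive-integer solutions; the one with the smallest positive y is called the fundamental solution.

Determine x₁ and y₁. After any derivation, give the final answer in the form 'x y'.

13 1

d=168: √d = [12; 1,24] (ℓ=2, even), read p_1/q_1
k=0  a_k=12  p_k/q_k = 12/1
k=1  a_k=1  p_k/q_k = 13/1
fundamental: x₁=13, y₁=1  (since 169 − 168·1 = 1)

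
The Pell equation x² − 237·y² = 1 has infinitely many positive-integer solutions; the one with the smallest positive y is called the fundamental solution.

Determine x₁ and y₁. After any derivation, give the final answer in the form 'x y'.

228151 14820

√237 = [15; 2,1,1,7,10,7,1,1,2,30, …], period ℓ=10 (even) → k=9
k=0  a_k=15  p_k/q_k = 15/1
…
k=4  a_k=7  p_k/q_k = 585/38
…
k=6  a_k=7  p_k/q_k = 42074/2733
…
k=8  a_k=1  p_k/q_k = 90075/5851
k=9  a_k=2  p_k/q_k = 228151/14820
→ (228151, 14820).  Check: 228151²=52052878801, 237·14820²=52052878800, difference 1.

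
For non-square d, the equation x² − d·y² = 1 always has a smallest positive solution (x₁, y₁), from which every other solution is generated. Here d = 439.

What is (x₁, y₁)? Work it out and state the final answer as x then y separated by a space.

√439 → a₀=20, period (1,19,1,40); ℓ=4 even so k=3
a_0=20:  p_0=20·1+0=20,  q_0=20·0+1=1
…
a_2=19:  p_2=19·21+20=419,  q_2=19·1+1=20
a_3=1:  p_3=1·419+21=440,  q_3=1·20+1=21
(x₁, y₁) = (440, 21);  440² − 439·21² = 1 ✓

440 21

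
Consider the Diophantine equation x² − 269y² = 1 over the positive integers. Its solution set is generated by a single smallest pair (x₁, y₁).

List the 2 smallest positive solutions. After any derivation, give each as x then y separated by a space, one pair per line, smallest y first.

13449 820
361751201 22056360

[16; 2,2,32] for √269; ℓ=3 ⇒ convergent index 5
i=0: a=16 ⇒ p=16, q=1
i=1: a=2 ⇒ p=33, q=2
…
i=3: a=32 ⇒ p=2657, q=162
i=4: a=2 ⇒ p=5396, q=329
i=5: a=2 ⇒ p=13449, q=820
fundamental: x₁=13449, y₁=820  (since 180875601 − 269·672400 = 1)
(13449+820√269)^2 = 361751201 + 22056360√269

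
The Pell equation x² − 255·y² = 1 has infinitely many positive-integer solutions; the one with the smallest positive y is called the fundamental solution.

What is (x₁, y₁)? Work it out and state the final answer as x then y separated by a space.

d=255: √d = [15; 1,30] (ℓ=2, even), read p_1/q_1
a_0=15:  p_0=15·1+0=15,  q_0=15·0+1=1
a_1=1:  p_1=1·15+1=16,  q_1=1·1+0=1
(x₁, y₁) = (16, 1);  16² − 255·1² = 1 ✓

16 1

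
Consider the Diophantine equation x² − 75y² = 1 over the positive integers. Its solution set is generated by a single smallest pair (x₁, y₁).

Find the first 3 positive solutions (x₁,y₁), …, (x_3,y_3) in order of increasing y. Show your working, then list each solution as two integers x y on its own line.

d=75: √d = [8; 1,1,1,16] (ℓ=4, even), read p_3/q_3
k=0  a_k=8  p_k/q_k = 8/1
…
k=2  a_k=1  p_k/q_k = 17/2
k=3  a_k=1  p_k/q_k = 26/3
fundamental: x₁=26, y₁=3  (since 676 − 75·9 = 1)
(x_2, y_2) = (26·26 + 75·3·3, 26·3 + 3·26) = (1351, 156)
(x_3, y_3) = (26·1351 + 75·3·156, 26·156 + 3·1351) = (70226, 8109)

26 3
1351 156
70226 8109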